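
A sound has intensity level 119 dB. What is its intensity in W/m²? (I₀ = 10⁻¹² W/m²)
I = I₀·10^(β/10) = 7.94 × 10⁻¹ W/m²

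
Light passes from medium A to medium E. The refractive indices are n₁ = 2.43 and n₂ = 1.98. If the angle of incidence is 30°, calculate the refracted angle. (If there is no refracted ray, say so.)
sin θ₂ = (n₁/n₂)·sin θ₁ = 0.6136 → θ₂ = 37.85°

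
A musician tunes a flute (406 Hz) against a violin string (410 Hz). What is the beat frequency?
4 Hz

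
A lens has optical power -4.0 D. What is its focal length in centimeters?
f = 1/P = -25 cm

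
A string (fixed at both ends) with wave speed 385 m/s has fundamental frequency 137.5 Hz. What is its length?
L = v/(2f₁) = 1.4 m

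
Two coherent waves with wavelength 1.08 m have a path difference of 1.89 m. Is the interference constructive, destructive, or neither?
neither (partial) — path difference = 1.75λ, neither a whole number of wavelengths nor an odd multiple of λ/2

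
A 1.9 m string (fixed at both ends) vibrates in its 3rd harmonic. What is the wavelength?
λₙ = 2L/n = 1.267 m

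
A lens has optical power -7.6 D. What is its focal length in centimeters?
f = 1/P = -13.16 cm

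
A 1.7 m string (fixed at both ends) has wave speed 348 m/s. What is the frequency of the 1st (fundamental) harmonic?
fₙ = nv/(2L) = 102.4 Hz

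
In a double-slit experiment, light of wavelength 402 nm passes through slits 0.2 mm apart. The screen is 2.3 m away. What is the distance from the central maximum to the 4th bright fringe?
y = mλL/d = 18.49 mm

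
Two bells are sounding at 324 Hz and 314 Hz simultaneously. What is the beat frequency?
10 Hz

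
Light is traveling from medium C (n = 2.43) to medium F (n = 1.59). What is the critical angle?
θc = arcsin(n₂/n₁) = 40.87°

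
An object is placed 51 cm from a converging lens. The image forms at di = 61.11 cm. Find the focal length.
1/f = 1/do + 1/di → f = 27.8 cm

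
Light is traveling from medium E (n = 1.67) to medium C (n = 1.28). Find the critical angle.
θc = arcsin(n₂/n₁) = 50.04°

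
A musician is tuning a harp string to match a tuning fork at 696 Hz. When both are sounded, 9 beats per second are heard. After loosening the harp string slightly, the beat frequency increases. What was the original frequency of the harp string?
687 Hz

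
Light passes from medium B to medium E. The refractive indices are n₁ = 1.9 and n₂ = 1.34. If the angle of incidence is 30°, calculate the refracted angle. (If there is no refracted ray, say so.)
sin θ₂ = (n₁/n₂)·sin θ₁ = 0.709 → θ₂ = 45.15°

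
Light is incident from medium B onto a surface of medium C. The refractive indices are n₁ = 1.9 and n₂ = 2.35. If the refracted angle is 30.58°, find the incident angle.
sin θ₁ = (n₂/n₁)·sin θ₂ → θ₁ = 38.99°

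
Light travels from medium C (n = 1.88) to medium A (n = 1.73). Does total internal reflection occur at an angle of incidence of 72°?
θc = arcsin(n₂/n₁) = 66.96°; 72° > θc, so yes — total internal reflection.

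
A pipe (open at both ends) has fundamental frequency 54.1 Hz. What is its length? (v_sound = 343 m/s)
L = v/(2f₁) = 3.17 m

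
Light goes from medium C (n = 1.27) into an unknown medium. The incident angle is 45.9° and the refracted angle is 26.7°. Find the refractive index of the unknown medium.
n₂ = n₁·sin θ₁ / sin θ₂ = 2.03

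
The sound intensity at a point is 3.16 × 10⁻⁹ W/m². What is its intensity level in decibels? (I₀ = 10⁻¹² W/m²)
β = 10·log₁₀(I/I₀) = 35 dB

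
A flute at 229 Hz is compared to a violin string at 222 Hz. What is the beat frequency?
7 Hz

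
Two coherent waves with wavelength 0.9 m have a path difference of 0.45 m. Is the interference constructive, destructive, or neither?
destructive — path difference = 0.5λ, an odd multiple of λ/2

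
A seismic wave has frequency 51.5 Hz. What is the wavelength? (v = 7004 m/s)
λ = v/f = 136 m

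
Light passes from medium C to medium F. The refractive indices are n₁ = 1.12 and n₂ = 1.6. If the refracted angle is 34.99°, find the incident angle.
sin θ₁ = (n₂/n₁)·sin θ₂ → θ₁ = 55°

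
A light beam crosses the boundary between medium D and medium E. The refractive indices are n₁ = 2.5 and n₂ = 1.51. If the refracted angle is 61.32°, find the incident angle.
sin θ₁ = (n₂/n₁)·sin θ₂ → θ₁ = 32°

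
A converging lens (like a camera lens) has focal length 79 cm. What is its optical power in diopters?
P = 1/f = 1.266 D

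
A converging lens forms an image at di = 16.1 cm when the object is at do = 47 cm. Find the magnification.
M = −di/do = -0.3426 (inverted image)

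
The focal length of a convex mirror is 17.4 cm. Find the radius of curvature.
R = 2|f| = 34.8 cm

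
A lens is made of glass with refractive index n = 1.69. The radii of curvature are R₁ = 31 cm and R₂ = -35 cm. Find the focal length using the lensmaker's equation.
1/f = (n − 1)(1/R₁ − 1/R₂) → f = 23.83 cm (converging lens)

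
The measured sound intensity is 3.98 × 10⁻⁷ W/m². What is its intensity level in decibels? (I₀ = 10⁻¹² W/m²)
β = 10·log₁₀(I/I₀) = 56 dB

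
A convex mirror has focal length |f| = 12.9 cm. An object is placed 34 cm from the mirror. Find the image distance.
f = −12.9 cm (convex); 1/di = 1/f − 1/do → di = -9.352 cm (virtual image, behind mirror)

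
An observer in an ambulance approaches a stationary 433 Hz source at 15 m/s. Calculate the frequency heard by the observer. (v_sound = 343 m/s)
f_obs = f·(v + v_o)/v = 451.9 Hz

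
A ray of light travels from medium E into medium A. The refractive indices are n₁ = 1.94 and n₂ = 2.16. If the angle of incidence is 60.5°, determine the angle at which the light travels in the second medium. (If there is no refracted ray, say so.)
sin θ₂ = (n₁/n₂)·sin θ₁ = 0.7817 → θ₂ = 51.42°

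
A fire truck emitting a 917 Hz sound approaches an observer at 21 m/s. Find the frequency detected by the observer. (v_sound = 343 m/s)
f_obs = f·v/(v − v_s) = 976.8 Hz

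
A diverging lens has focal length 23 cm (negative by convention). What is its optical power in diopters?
P = 1/f = -4.348 D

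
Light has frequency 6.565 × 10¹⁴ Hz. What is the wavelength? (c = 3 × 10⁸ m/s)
λ = c/f = 457 nm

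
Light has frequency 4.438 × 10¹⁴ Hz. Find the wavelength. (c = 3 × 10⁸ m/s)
λ = c/f = 676 nm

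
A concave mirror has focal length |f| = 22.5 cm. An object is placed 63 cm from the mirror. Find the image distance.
f = +22.5 cm (concave); 1/di = 1/f − 1/do → di = 35 cm (real image, in front of mirror)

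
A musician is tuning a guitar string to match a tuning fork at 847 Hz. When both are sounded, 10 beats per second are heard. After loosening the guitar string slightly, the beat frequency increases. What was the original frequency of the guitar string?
837 Hz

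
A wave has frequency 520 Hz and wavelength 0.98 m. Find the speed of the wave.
v = fλ = 509.6 m/s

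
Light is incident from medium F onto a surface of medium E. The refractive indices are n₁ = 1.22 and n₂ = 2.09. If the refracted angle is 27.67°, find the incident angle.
sin θ₁ = (n₂/n₁)·sin θ₂ → θ₁ = 52.71°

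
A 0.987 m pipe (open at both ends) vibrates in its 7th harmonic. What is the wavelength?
λₙ = 2L/n = 0.282 m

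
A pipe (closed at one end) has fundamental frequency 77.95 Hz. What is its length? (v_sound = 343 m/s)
L = v/(4f₁) = 1.1 m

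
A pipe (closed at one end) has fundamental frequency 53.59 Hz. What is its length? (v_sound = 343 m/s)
L = v/(4f₁) = 1.6 m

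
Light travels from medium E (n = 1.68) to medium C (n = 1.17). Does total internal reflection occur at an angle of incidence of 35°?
θc = arcsin(n₂/n₁) = 44.14°; 35° < θc, so no — the ray refracts.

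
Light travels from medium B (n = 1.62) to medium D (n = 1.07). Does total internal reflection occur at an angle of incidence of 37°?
θc = arcsin(n₂/n₁) = 41.34°; 37° < θc, so no — the ray refracts.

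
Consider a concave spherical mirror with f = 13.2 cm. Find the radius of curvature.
R = 2|f| = 26.4 cm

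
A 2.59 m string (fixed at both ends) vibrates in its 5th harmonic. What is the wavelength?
λₙ = 2L/n = 1.036 m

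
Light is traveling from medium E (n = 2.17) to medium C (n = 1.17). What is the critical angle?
θc = arcsin(n₂/n₁) = 32.63°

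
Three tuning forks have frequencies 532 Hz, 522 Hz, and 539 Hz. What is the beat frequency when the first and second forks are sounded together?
10 Hz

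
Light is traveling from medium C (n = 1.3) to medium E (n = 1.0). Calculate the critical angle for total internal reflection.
θc = arcsin(n₂/n₁) = 50.28°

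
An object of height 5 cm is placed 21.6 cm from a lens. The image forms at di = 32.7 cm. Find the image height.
hi = (-di/do) × ho = -7.569 cm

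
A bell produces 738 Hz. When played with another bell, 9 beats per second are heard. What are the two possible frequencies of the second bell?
f₂ = 738 ± 9 Hz → 747 Hz or 729 Hz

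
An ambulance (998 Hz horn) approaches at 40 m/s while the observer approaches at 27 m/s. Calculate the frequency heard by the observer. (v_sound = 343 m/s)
f_obs = f·(v + v_o)/(v − v_s) = 1219 Hz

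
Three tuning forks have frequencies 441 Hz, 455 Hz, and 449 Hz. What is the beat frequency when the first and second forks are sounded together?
14 Hz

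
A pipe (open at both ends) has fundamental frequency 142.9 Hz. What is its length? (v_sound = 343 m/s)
L = v/(2f₁) = 1.2 m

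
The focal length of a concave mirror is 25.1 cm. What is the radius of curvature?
R = 2|f| = 50.2 cm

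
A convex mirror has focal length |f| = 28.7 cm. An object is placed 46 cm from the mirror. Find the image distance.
f = −28.7 cm (convex); 1/di = 1/f − 1/do → di = -17.67 cm (virtual image, behind mirror)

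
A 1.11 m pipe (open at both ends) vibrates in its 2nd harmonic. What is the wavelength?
λₙ = 2L/n = 1.11 m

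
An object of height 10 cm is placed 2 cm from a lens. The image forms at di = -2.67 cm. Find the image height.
hi = (-di/do) × ho = 13.35 cm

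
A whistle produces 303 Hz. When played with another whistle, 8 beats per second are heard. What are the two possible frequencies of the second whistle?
f₂ = 303 ± 8 Hz → 311 Hz or 295 Hz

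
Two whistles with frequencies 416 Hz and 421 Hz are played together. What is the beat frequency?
5 Hz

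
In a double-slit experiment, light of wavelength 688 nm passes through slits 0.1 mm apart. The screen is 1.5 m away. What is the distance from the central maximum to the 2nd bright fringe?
y = mλL/d = 20.64 mm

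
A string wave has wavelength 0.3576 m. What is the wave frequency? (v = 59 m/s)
f = v/λ = 165 Hz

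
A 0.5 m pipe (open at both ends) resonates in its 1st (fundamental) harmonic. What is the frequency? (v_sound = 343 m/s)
fₙ = nv/(2L) = 343 Hz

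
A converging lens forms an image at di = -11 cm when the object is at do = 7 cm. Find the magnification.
M = −di/do = 1.571 (upright image)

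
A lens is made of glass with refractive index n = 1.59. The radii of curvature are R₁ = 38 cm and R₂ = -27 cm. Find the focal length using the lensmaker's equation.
1/f = (n − 1)(1/R₁ − 1/R₂) → f = 26.75 cm (converging lens)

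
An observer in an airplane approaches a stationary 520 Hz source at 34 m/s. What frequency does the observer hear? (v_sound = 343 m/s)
f_obs = f·(v + v_o)/v = 571.5 Hz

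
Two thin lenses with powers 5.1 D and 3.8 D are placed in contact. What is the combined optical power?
P_total = P₁ + P₂ = 8.9 D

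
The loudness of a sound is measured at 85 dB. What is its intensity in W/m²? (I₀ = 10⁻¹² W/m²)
I = I₀·10^(β/10) = 3.16 × 10⁻⁴ W/m²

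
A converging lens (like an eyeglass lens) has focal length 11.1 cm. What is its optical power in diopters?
P = 1/f = 9.009 D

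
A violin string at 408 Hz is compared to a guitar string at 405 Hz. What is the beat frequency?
3 Hz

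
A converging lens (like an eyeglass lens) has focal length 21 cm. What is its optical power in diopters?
P = 1/f = 4.762 D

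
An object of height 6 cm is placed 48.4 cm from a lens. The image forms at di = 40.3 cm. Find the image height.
hi = (-di/do) × ho = -4.996 cm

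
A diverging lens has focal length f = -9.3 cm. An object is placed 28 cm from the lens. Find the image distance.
1/di = 1/f − 1/do → di = -6.981 cm (virtual image)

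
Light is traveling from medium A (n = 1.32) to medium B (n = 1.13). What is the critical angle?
θc = arcsin(n₂/n₁) = 58.88°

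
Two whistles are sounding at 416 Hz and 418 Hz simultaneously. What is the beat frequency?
2 Hz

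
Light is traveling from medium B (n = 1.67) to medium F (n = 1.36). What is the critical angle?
θc = arcsin(n₂/n₁) = 54.53°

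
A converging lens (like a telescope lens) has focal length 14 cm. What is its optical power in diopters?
P = 1/f = 7.143 D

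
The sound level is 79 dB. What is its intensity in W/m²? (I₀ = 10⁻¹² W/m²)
I = I₀·10^(β/10) = 7.94 × 10⁻⁵ W/m²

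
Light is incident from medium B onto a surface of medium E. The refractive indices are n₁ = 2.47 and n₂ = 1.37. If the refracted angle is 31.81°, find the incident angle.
sin θ₁ = (n₂/n₁)·sin θ₂ → θ₁ = 17°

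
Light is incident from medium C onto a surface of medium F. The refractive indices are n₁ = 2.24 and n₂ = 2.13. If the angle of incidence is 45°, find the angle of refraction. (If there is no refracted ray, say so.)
sin θ₂ = (n₁/n₂)·sin θ₁ = 0.7436 → θ₂ = 48.04°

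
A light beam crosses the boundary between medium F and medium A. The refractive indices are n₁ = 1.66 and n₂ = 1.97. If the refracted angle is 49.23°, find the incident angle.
sin θ₁ = (n₂/n₁)·sin θ₂ → θ₁ = 64°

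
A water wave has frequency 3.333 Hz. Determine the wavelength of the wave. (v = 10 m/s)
λ = v/f = 3 m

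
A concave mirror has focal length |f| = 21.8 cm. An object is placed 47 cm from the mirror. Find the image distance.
f = +21.8 cm (concave); 1/di = 1/f − 1/do → di = 40.66 cm (real image, in front of mirror)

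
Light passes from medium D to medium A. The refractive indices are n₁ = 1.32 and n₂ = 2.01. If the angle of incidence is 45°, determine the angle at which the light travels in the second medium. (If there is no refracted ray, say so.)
sin θ₂ = (n₁/n₂)·sin θ₁ = 0.4644 → θ₂ = 27.67°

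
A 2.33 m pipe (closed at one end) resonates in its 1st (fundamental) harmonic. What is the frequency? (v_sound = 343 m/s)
fₙ = nv/(4L) = 36.8 Hz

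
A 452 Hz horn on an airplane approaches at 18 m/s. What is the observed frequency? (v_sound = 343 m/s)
f_obs = f·v/(v − v_s) = 477 Hz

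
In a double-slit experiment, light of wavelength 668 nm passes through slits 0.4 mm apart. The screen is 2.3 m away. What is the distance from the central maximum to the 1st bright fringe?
y = mλL/d = 3.841 mm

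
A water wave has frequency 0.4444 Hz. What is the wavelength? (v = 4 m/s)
λ = v/f = 9.001 m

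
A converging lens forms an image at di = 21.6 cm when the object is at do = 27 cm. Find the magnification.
M = −di/do = -0.8 (inverted image)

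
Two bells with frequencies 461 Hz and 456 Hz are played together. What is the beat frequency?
5 Hz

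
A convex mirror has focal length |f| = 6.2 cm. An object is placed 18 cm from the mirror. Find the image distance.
f = −6.2 cm (convex); 1/di = 1/f − 1/do → di = -4.612 cm (virtual image, behind mirror)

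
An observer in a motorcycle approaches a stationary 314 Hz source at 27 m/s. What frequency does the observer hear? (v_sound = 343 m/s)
f_obs = f·(v + v_o)/v = 338.7 Hz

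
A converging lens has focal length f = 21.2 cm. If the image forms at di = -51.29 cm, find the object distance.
1/do = 1/f − 1/di → do = 15 cm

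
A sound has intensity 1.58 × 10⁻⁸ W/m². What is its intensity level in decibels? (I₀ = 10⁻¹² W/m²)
β = 10·log₁₀(I/I₀) = 41.99 dB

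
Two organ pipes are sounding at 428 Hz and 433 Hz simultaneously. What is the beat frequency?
5 Hz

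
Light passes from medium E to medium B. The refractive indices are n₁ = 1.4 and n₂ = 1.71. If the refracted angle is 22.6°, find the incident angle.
sin θ₁ = (n₂/n₁)·sin θ₂ → θ₁ = 27.99°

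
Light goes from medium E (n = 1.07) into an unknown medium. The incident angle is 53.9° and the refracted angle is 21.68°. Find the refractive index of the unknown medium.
n₂ = n₁·sin θ₁ / sin θ₂ = 2.34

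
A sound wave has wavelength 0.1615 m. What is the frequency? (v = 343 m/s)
f = v/λ = 2124 Hz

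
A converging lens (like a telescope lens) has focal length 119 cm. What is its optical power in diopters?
P = 1/f = 0.8403 D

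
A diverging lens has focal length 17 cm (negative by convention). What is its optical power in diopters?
P = 1/f = -5.882 D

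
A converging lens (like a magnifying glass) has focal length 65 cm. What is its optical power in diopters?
P = 1/f = 1.538 D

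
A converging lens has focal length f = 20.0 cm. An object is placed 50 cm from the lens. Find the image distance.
1/di = 1/f − 1/do → di = 33.33 cm (real image)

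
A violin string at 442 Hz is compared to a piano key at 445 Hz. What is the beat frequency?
3 Hz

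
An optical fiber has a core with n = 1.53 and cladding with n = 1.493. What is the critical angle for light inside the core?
θc = arcsin(n_cladding/n_core) = 77.37°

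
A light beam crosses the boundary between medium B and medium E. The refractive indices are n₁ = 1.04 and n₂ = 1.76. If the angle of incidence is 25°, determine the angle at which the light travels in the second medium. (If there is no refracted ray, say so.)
sin θ₂ = (n₁/n₂)·sin θ₁ = 0.2497 → θ₂ = 14.46°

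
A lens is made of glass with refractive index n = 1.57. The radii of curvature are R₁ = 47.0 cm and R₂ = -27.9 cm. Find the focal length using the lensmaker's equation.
1/f = (n − 1)(1/R₁ − 1/R₂) → f = 30.71 cm (converging lens)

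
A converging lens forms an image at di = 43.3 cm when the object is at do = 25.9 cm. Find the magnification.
M = −di/do = -1.672 (inverted image)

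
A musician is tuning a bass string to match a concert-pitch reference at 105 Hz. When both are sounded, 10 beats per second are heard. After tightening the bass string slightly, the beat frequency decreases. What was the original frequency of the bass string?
95 Hz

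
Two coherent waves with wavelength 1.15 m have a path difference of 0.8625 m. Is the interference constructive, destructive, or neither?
neither (partial) — path difference = 0.75λ, neither a whole number of wavelengths nor an odd multiple of λ/2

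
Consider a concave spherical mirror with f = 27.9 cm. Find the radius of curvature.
R = 2|f| = 55.8 cm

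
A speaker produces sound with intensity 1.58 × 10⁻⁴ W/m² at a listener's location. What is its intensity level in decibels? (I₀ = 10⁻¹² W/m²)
β = 10·log₁₀(I/I₀) = 81.99 dB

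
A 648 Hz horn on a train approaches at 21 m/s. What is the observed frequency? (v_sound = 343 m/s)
f_obs = f·v/(v − v_s) = 690.3 Hz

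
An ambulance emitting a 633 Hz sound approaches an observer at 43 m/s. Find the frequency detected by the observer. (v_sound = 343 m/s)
f_obs = f·v/(v − v_s) = 723.7 Hz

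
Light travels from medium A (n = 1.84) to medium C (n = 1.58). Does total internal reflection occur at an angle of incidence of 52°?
θc = arcsin(n₂/n₁) = 59.17°; 52° < θc, so no — the ray refracts.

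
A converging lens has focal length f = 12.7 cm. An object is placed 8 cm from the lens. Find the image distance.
1/di = 1/f − 1/do → di = -21.62 cm (virtual image)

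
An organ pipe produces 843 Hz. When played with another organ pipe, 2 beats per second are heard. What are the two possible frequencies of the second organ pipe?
f₂ = 843 ± 2 Hz → 845 Hz or 841 Hz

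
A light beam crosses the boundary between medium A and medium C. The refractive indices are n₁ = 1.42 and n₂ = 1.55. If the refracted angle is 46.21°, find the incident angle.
sin θ₁ = (n₂/n₁)·sin θ₂ → θ₁ = 52°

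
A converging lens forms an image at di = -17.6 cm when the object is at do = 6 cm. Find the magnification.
M = −di/do = 2.933 (upright image)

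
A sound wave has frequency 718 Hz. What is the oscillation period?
T = 1/f = 0.001393 s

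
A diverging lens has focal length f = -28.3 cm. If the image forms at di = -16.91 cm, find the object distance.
1/do = 1/f − 1/di → do = 42.02 cm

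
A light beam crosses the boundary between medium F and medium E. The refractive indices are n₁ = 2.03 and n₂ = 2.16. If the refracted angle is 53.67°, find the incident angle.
sin θ₁ = (n₂/n₁)·sin θ₂ → θ₁ = 59°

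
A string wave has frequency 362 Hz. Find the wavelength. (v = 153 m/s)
λ = v/f = 0.4227 m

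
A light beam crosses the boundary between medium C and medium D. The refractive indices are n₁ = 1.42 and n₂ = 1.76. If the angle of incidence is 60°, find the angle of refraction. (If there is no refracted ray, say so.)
sin θ₂ = (n₁/n₂)·sin θ₁ = 0.6987 → θ₂ = 44.32°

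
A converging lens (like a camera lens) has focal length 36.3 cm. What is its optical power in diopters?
P = 1/f = 2.755 D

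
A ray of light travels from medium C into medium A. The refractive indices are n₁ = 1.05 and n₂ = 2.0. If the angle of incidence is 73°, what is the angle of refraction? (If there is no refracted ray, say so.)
sin θ₂ = (n₁/n₂)·sin θ₁ = 0.5021 → θ₂ = 30.14°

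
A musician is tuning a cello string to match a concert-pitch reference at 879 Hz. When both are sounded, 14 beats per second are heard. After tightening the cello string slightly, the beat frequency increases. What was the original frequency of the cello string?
893 Hz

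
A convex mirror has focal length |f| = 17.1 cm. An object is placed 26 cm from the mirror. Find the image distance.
f = −17.1 cm (convex); 1/di = 1/f − 1/do → di = -10.32 cm (virtual image, behind mirror)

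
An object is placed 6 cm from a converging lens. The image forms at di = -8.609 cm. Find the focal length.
1/f = 1/do + 1/di → f = 19.8 cm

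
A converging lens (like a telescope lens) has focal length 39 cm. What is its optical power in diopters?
P = 1/f = 2.564 D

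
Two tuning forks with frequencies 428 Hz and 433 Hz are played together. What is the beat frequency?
5 Hz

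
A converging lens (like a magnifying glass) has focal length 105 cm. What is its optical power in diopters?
P = 1/f = 0.9524 D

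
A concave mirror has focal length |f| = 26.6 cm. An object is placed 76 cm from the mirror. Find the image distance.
f = +26.6 cm (concave); 1/di = 1/f − 1/do → di = 40.92 cm (real image, in front of mirror)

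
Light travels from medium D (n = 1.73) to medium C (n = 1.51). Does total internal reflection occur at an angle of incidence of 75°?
θc = arcsin(n₂/n₁) = 60.79°; 75° > θc, so yes — total internal reflection.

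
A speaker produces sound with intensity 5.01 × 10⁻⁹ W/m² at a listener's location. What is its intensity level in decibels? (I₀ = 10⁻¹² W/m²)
β = 10·log₁₀(I/I₀) = 37 dB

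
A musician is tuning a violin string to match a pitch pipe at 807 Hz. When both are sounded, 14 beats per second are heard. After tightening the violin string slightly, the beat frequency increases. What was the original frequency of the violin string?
821 Hz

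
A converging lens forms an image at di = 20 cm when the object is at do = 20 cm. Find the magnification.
M = −di/do = -1 (inverted image)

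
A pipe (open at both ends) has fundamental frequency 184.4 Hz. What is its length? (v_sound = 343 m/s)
L = v/(2f₁) = 0.93 m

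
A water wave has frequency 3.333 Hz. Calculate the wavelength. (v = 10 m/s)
λ = v/f = 3 m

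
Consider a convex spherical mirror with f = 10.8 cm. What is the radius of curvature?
R = 2|f| = 21.6 cm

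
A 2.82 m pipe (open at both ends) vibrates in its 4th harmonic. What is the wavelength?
λₙ = 2L/n = 1.41 m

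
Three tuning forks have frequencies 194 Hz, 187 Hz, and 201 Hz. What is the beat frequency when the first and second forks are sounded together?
7 Hz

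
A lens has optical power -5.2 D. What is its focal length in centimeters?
f = 1/P = -19.23 cm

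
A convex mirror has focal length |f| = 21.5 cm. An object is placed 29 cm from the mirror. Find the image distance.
f = −21.5 cm (convex); 1/di = 1/f − 1/do → di = -12.35 cm (virtual image, behind mirror)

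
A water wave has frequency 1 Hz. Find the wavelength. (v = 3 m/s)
λ = v/f = 3 m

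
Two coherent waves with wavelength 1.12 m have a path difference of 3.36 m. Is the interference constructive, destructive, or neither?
constructive — path difference = 3λ, a whole number of wavelengths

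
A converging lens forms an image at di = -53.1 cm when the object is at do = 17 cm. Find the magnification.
M = −di/do = 3.124 (upright image)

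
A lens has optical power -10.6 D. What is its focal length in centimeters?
f = 1/P = -9.434 cm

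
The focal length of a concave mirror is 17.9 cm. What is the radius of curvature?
R = 2|f| = 35.8 cm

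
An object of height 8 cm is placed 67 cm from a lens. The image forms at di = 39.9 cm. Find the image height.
hi = (-di/do) × ho = -4.764 cm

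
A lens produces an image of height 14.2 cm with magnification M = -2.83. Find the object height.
ho = |hi|/|M| = 5.018 cm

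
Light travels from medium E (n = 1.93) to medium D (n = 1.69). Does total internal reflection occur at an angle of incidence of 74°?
θc = arcsin(n₂/n₁) = 61.12°; 74° > θc, so yes — total internal reflection.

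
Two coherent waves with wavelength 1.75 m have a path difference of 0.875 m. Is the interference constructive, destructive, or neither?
destructive — path difference = 0.5λ, an odd multiple of λ/2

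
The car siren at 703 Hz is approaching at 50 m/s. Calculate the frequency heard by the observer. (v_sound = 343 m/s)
f_obs = f·v/(v − v_s) = 823 Hz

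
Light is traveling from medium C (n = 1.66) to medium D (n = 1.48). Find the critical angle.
θc = arcsin(n₂/n₁) = 63.07°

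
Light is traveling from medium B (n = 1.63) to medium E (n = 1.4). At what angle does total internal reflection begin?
θc = arcsin(n₂/n₁) = 59.19°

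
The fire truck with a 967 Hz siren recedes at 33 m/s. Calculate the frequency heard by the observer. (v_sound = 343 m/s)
f_obs = f·v/(v + v_s) = 882.1 Hz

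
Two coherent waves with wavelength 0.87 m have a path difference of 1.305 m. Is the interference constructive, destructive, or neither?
destructive — path difference = 1.5λ, an odd multiple of λ/2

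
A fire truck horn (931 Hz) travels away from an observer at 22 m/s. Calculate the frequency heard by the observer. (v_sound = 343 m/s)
f_obs = f·v/(v + v_s) = 874.9 Hz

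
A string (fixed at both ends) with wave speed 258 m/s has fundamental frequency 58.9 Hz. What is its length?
L = v/(2f₁) = 2.19 m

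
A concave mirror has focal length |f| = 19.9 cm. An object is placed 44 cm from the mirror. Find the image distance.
f = +19.9 cm (concave); 1/di = 1/f − 1/do → di = 36.33 cm (real image, in front of mirror)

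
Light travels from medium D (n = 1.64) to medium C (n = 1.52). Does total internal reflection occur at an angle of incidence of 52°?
θc = arcsin(n₂/n₁) = 67.95°; 52° < θc, so no — the ray refracts.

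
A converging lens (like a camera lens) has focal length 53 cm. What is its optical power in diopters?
P = 1/f = 1.887 D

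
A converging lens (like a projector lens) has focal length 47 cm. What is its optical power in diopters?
P = 1/f = 2.128 D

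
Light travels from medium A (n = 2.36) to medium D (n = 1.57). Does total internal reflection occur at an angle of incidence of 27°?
θc = arcsin(n₂/n₁) = 41.7°; 27° < θc, so no — the ray refracts.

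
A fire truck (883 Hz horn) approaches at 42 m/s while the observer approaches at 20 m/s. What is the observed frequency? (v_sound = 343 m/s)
f_obs = f·(v + v_o)/(v − v_s) = 1065 Hz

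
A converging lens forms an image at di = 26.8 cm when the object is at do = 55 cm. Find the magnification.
M = −di/do = -0.4873 (inverted image)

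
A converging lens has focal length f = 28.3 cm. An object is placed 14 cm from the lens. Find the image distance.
1/di = 1/f − 1/do → di = -27.71 cm (virtual image)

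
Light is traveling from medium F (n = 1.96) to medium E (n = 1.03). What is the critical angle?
θc = arcsin(n₂/n₁) = 31.7°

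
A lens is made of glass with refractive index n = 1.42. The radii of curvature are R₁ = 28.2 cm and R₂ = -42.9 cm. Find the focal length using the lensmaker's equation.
1/f = (n − 1)(1/R₁ − 1/R₂) → f = 40.51 cm (converging lens)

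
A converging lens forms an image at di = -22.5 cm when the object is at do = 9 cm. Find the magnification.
M = −di/do = 2.5 (upright image)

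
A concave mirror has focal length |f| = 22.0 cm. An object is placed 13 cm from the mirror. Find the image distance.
f = +22.0 cm (concave); 1/di = 1/f − 1/do → di = -31.78 cm (virtual image, behind mirror)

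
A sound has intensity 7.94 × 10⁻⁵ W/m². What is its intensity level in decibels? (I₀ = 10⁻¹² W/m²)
β = 10·log₁₀(I/I₀) = 79 dB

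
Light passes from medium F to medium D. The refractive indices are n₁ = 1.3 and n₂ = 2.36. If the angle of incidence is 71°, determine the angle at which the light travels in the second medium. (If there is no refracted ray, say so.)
sin θ₂ = (n₁/n₂)·sin θ₁ = 0.5208 → θ₂ = 31.39°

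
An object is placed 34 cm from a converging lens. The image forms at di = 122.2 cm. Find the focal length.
1/f = 1/do + 1/di → f = 26.6 cm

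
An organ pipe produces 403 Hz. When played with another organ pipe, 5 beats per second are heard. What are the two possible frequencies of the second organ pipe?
f₂ = 403 ± 5 Hz → 408 Hz or 398 Hz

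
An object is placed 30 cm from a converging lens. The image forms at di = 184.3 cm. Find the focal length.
1/f = 1/do + 1/di → f = 25.8 cm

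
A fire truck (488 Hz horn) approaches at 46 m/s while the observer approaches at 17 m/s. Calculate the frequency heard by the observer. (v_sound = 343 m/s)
f_obs = f·(v + v_o)/(v − v_s) = 591.5 Hz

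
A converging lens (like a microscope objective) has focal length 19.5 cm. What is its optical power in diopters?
P = 1/f = 5.128 D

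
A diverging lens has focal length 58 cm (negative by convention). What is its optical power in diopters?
P = 1/f = -1.724 D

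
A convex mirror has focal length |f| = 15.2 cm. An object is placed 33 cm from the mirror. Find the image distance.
f = −15.2 cm (convex); 1/di = 1/f − 1/do → di = -10.41 cm (virtual image, behind mirror)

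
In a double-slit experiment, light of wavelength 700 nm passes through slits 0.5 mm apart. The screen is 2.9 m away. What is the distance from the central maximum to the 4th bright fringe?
y = mλL/d = 16.24 mm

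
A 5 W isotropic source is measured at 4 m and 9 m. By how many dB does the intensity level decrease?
Δβ = 20·log₁₀(r₂/r₁) = 7.044 dB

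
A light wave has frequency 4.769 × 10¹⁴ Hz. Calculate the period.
T = 1/f = 2.097 × 10⁻¹⁵ s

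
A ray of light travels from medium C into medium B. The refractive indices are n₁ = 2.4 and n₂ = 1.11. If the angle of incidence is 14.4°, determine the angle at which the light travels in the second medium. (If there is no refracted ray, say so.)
sin θ₂ = (n₁/n₂)·sin θ₁ = 0.5377 → θ₂ = 32.53°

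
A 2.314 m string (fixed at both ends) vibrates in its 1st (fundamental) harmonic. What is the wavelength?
λₙ = 2L/n = 4.628 m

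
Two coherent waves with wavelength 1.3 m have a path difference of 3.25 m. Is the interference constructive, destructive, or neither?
destructive — path difference = 2.5λ, an odd multiple of λ/2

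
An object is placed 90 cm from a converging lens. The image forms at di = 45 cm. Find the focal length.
1/f = 1/do + 1/di → f = 30 cm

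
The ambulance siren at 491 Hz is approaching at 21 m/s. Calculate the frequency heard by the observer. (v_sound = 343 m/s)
f_obs = f·v/(v − v_s) = 523 Hz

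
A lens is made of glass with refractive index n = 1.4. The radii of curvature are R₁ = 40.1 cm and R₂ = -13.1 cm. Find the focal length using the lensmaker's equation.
1/f = (n − 1)(1/R₁ − 1/R₂) → f = 24.69 cm (converging lens)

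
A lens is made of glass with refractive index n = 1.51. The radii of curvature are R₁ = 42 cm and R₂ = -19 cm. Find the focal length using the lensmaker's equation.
1/f = (n − 1)(1/R₁ − 1/R₂) → f = 25.65 cm (converging lens)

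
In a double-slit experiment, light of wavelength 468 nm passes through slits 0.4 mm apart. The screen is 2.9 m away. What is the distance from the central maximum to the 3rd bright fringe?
y = mλL/d = 10.18 mm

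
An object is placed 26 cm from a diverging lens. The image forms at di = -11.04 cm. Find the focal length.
1/f = 1/do + 1/di → f = -19.19 cm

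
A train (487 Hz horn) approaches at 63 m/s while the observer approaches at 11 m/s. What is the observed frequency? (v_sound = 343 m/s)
f_obs = f·(v + v_o)/(v − v_s) = 615.7 Hz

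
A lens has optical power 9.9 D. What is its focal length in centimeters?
f = 1/P = 10.1 cm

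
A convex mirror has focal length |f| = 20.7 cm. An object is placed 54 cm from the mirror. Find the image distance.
f = −20.7 cm (convex); 1/di = 1/f − 1/do → di = -14.96 cm (virtual image, behind mirror)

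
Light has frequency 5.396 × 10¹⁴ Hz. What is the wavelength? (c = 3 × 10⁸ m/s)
λ = c/f = 556 nm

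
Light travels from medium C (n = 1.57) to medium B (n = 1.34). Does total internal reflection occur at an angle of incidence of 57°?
θc = arcsin(n₂/n₁) = 58.59°; 57° < θc, so no — the ray refracts.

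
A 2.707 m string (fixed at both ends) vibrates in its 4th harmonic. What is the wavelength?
λₙ = 2L/n = 1.353 m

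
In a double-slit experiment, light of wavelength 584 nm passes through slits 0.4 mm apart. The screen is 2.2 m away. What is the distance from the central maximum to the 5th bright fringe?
y = mλL/d = 16.06 mm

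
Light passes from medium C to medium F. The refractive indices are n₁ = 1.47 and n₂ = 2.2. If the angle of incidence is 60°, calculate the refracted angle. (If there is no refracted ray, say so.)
sin θ₂ = (n₁/n₂)·sin θ₁ = 0.5787 → θ₂ = 35.36°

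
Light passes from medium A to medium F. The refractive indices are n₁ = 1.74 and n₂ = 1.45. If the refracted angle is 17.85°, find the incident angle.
sin θ₁ = (n₂/n₁)·sin θ₂ → θ₁ = 14.8°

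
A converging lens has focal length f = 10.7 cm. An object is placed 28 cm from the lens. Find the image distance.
1/di = 1/f − 1/do → di = 17.32 cm (real image)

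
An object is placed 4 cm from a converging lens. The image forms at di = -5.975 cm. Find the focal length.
1/f = 1/do + 1/di → f = 12.1 cm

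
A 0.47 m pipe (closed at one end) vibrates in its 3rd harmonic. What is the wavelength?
λₙ = 4L/n = 0.6267 m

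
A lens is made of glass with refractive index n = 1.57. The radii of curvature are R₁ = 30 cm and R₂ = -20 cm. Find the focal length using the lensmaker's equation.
1/f = (n − 1)(1/R₁ − 1/R₂) → f = 21.05 cm (converging lens)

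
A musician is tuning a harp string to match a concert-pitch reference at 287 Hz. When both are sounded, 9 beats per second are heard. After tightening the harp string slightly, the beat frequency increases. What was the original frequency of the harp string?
296 Hz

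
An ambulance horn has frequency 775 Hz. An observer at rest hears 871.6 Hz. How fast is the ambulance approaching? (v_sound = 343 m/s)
v_s = v·(1 − f/f_obs) = 38.01 m/s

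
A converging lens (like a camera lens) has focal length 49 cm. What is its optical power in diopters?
P = 1/f = 2.041 D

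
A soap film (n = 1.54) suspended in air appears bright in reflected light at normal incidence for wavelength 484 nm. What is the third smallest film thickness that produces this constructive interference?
2nt = (m − ½)λ with m = 3 → t = (m − ½)λ/(2n) = 392.9 nm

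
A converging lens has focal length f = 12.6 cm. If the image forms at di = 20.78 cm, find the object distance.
1/do = 1/f − 1/di → do = 32.01 cm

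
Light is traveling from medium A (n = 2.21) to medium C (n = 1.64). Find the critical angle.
θc = arcsin(n₂/n₁) = 47.91°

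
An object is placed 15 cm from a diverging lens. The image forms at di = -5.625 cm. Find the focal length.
1/f = 1/do + 1/di → f = -9 cm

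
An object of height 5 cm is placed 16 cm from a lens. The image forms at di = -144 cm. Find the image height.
hi = (-di/do) × ho = 45 cm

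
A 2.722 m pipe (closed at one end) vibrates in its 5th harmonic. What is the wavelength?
λₙ = 4L/n = 2.178 m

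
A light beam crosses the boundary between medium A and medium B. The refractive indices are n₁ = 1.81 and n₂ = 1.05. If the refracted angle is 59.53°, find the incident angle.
sin θ₁ = (n₂/n₁)·sin θ₂ → θ₁ = 30°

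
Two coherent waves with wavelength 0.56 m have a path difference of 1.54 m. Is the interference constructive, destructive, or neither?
neither (partial) — path difference = 2.75λ, neither a whole number of wavelengths nor an odd multiple of λ/2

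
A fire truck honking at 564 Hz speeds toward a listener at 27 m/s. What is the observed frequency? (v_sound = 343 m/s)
f_obs = f·v/(v − v_s) = 612.2 Hz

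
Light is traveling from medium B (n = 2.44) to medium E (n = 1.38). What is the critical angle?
θc = arcsin(n₂/n₁) = 34.44°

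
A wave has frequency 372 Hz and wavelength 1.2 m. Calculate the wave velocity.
v = fλ = 446.4 m/s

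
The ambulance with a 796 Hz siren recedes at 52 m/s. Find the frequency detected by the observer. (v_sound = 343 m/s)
f_obs = f·v/(v + v_s) = 691.2 Hz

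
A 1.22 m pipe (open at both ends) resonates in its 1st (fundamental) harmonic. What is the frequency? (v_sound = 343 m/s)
fₙ = nv/(2L) = 140.6 Hz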